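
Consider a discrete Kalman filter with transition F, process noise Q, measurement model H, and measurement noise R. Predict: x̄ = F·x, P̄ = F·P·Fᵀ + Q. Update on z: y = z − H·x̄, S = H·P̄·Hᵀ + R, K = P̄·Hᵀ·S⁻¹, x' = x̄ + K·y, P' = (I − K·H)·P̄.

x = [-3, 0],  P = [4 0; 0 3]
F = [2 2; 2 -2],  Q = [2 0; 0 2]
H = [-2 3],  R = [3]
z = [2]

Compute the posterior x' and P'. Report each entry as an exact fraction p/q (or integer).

x̄ = F·x = [-6, -6]
P̄ = F·P·Fᵀ + Q = [30 4; 4 30]
y = z − H·x̄ = [8]
S = H·P̄·Hᵀ + R = [345]
K = P̄·Hᵀ·S⁻¹ = [-16/115; 82/345]
x' = x̄ + K·y = [-818/115, -1414/345]
P' = (I − K·H)·P̄ = [2682/115 1772/115; 1772/115 3626/345]

x' = [-818/115, -1414/345]
P' = [2682/115 1772/115; 1772/115 3626/345]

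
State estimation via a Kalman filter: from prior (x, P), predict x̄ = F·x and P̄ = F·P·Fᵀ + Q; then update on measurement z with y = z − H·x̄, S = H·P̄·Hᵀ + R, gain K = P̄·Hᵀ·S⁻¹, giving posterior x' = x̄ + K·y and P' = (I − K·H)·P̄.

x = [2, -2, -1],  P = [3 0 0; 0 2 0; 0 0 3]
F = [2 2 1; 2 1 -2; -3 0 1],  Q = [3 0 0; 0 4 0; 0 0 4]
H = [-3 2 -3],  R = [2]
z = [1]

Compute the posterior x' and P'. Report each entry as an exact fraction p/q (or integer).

x̄ = F·x = [-1, 4, -7]
P̄ = F·P·Fᵀ + Q = [26 10 -15; 10 30 -24; -15 -24 34]
y = z − H·x̄ = [-31]
S = H·P̄·Hᵀ + R = [560]
K = P̄·Hᵀ·S⁻¹ = [-13/560; 51/280; -3/16]
x' = x̄ + K·y = [-157/560, -461/280, -19/16]
P' = (I − K·H)·P̄ = [14391/560 3463/280 -279/16; 3463/280 1599/140 -39/8; -279/16 -39/8 229/16]

x' = [-157/560, -461/280, -19/16]
P' = [14391/560 3463/280 -279/16; 3463/280 1599/140 -39/8; -279/16 -39/8 229/16]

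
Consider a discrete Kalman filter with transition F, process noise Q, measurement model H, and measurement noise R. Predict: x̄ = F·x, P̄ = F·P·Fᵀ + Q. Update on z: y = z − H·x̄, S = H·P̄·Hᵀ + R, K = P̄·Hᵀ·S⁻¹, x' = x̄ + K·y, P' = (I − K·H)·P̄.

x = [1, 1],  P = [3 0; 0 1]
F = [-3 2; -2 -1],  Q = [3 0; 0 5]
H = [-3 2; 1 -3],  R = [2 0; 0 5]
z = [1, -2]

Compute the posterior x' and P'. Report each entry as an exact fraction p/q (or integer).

x' = [29/2323, 1195/2323]
P' = [3467/4646 1622/2323; 1622/2323 2114/2323]

x̄ = F·x = [-1, -3]
P̄ = F·P·Fᵀ + Q = [34 16; 16 18]
y = z − H·x̄ = [4, -10]
S = H·P̄·Hᵀ + R = [188 -34; -34 105]
K = P̄·Hᵀ·S⁻¹ = [-3913/9292 -1253/4646; -319/2323 -944/2323]
x' = x̄ + K·y = [29/2323, 1195/2323]
P' = (I − K·H)·P̄ = [3467/4646 1622/2323; 1622/2323 2114/2323]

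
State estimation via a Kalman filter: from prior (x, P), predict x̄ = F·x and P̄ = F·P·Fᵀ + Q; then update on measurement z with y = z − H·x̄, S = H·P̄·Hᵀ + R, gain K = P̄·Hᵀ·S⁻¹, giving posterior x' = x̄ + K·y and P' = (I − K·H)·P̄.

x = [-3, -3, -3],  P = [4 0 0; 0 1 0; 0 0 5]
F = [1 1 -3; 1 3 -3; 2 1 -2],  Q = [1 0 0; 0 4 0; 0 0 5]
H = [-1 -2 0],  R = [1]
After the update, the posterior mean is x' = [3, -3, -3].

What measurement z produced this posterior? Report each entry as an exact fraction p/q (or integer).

z = [3]

x̄ = F·x = [3, -3, -3]
P̄ = F·P·Fᵀ + Q = [51 52 39; 52 62 41; 39 41 42]
S = H·P̄·Hᵀ + R = [508]
K = P̄·Hᵀ·S⁻¹ = [-155/508; -44/127; -121/508]
x' − x̄ = [0, 0, 0] = K·y
y = (KᵀK)⁻¹·Kᵀ·(x' − x̄) = [0]
z = y + H·x̄ = [0] + [3] = [3]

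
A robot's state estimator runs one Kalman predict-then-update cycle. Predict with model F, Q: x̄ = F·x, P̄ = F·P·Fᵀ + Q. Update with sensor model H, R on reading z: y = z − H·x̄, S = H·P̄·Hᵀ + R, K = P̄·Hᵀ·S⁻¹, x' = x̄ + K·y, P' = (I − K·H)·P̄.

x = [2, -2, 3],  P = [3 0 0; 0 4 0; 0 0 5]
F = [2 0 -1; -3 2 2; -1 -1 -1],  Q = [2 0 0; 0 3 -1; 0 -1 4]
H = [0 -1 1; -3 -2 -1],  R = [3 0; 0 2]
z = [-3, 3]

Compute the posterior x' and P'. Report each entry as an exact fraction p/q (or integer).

x̄ = F·x = [1, -4, -3]
P̄ = F·P·Fᵀ + Q = [19 -28 -1; -28 66 -10; -1 -10 16]
y = z − H·x̄ = [-4, -5]
S = H·P̄·Hᵀ + R = [105 45; 45 71]
K = P̄·Hᵀ·S⁻¹ = [639/1810 -81/362; -1843/2715 -19/181; 1531/5430 -29/362]
x' = x̄ + K·y = [1279/1810, -2063/2715, -20239/5430]
P' = (I − K·H)·P̄ = [17137/1810 -8753/905 -15589/1810; -8753/905 28292/2715 22763/2715; -15589/1810 22763/2715 50119/5430]

x' = [1279/1810, -2063/2715, -20239/5430]
P' = [17137/1810 -8753/905 -15589/1810; -8753/905 28292/2715 22763/2715; -15589/1810 22763/2715 50119/5430]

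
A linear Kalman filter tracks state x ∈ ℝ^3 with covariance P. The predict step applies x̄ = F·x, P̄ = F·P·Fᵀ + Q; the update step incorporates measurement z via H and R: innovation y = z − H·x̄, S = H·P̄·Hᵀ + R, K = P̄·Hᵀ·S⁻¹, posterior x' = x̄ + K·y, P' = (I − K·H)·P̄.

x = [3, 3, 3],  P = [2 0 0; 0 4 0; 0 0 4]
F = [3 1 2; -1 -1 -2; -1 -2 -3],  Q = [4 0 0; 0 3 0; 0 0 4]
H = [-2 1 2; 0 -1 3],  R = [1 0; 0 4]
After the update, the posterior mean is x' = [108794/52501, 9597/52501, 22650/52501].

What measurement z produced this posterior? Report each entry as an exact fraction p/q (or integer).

z = [-3, 1]

x̄ = F·x = [18, -12, -18]
P̄ = F·P·Fᵀ + Q = [42 -26 -38; -26 25 34; -38 34 58]
S = H·P̄·Hᵀ + R = [970 533; 533 347]
K = P̄·Hᵀ·S⁻¹ = [-17638/52501 13778/52501; 9274/52501 -2595/52501; 3802/52501 15342/52501]
x' − x̄ = [-836224/52501, 639609/52501, 967668/52501] = K·y
y = (KᵀK)⁻¹·Kᵀ·(x' − x̄) = [81, 43]
z = y + H·x̄ = [81, 43] + [-84, -42] = [-3, 1]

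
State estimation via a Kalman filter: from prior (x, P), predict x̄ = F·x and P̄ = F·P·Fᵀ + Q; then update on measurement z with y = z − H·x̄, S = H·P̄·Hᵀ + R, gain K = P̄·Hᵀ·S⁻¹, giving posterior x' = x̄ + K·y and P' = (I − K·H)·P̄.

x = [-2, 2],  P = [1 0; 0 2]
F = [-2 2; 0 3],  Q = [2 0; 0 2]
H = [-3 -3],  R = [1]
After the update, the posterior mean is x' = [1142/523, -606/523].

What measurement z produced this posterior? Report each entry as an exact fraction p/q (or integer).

z = [-3]

x̄ = F·x = [8, 6]
P̄ = F·P·Fᵀ + Q = [14 12; 12 20]
S = H·P̄·Hᵀ + R = [523]
K = P̄·Hᵀ·S⁻¹ = [-78/523; -96/523]
x' − x̄ = [-3042/523, -3744/523] = K·y
y = (KᵀK)⁻¹·Kᵀ·(x' − x̄) = [39]
z = y + H·x̄ = [39] + [-42] = [-3]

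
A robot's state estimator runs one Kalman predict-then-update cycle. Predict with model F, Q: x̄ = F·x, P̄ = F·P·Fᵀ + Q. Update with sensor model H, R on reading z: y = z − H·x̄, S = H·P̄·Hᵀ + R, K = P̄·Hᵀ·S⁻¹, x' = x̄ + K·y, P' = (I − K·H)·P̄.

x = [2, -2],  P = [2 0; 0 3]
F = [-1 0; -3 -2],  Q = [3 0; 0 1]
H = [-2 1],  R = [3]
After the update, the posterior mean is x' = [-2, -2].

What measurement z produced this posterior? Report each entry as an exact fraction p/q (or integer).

z = [2]

x̄ = F·x = [-2, -2]
P̄ = F·P·Fᵀ + Q = [5 6; 6 31]
S = H·P̄·Hᵀ + R = [30]
K = P̄·Hᵀ·S⁻¹ = [-2/15; 19/30]
x' − x̄ = [0, 0] = K·y
y = (KᵀK)⁻¹·Kᵀ·(x' − x̄) = [0]
z = y + H·x̄ = [0] + [2] = [2]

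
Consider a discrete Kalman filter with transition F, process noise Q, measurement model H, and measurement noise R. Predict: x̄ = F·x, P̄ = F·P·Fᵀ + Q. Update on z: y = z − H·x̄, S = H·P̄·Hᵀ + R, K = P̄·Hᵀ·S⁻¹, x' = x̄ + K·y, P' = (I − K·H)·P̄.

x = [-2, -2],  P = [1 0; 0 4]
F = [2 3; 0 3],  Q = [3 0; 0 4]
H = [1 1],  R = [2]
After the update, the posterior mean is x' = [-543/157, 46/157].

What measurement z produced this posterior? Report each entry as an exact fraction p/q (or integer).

x̄ = F·x = [-10, -6]
P̄ = F·P·Fᵀ + Q = [43 36; 36 40]
S = H·P̄·Hᵀ + R = [157]
K = P̄·Hᵀ·S⁻¹ = [79/157; 76/157]
x' − x̄ = [1027/157, 988/157] = K·y
y = (KᵀK)⁻¹·Kᵀ·(x' − x̄) = [13]
z = y + H·x̄ = [13] + [-16] = [-3]

z = [-3]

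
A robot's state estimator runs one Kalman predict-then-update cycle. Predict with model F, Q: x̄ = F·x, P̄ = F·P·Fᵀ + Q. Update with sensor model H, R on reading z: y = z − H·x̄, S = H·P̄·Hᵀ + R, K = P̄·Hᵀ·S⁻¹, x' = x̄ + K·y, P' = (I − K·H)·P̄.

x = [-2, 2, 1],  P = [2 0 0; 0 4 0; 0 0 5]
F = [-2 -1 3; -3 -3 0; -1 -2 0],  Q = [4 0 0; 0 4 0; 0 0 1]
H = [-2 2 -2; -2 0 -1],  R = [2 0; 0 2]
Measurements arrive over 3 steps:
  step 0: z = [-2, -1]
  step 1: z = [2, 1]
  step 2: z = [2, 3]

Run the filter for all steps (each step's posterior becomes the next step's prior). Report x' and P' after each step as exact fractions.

step 0: x' = [29963/14515, -29162/14515, -44677/14515], P' = [25321/14515 -17584/14515 -40834/14515; -17584/14515 45146/14515 53756/14515; -40834/14515 53756/14515 90646/14515]
step 1: x' = [-9513731/7586463, 22184097/20230568, 41167781/30345852], P' = [11745656/7586463 -2390900/2528821 -17724404/7586463; -2390900/2528821 109491857/40461136 61488939/20230568; -17724404/7586463 61488939/20230568 154444259/30345852]
step 2: x' = [-433815109027/421743898252, -352550875087/421743898252, -172407586371/210871949126], P' = [1286062999873/843487796504 -774039721355/843487796504 -965285801357/421743898252; -774039721355/843487796504 2254266378313/843487796504 1257858685871/421743898252; -965285801357/421743898252 1257858685871/421743898252 1052826229693/210871949126]

step 0: x̄ = F·x = [5, 0, -2]
step 0: P̄ = F·P·Fᵀ + Q = [61 24 12; 24 58 30; 12 30 19]
step 0: y = z − H·x̄ = [4, 7]
step 0: S = H·P̄·Hᵀ + R = [218 198; 198 313]
step 0: K = P̄·Hᵀ·S⁻¹ = [-2071/14515 -4904/14515; 8974/14515 -9294/14515; 3944/14515 -4489/14515]
step 0: x' = x̄ + K·y = [29963/14515, -29162/14515, -44677/14515]
step 0: P' = (I − K·H)·P̄ = [25321/14515 -17584/14515 -40834/14515; -17584/14515 45146/14515 53756/14515; -40834/14515 53756/14515 90646/14515]
step 1: x̄ = F·x = [-32959/2903, -2403/14515, 28361/14515]
step 1: P̄ = F·P·Fᵀ + Q = [223488/2903 2562/2903 -29404/2903; 2562/2903 375751/14515 188583/14515; -29404/2903 188583/14515 150084/14515]
step 1: y = z − H·x̄ = [-239032/14515, -286714/14515]
step 1: S = H·P̄·Hᵀ + R = [3814826/14515 3459402/14515; 3459402/14515 4060794/14515]
step 1: K = P̄·Hᵀ·S⁻¹ = [-397984/2528821 -2883454/7586463; 24768379/40461136 -23234539/40461136; 5791177/20230568 -12649027/60691704]
step 1: x' = x̄ + K·y = [-9513731/7586463, 22184097/20230568, 41167781/30345852]
step 1: P' = (I − K·H)·P̄ = [11745656/7586463 -2390900/2528821 -17724404/7586463; -2390900/2528821 109491857/40461136 61488939/20230568; -17724404/7586463 61488939/20230568 154444259/30345852]
step 2: x̄ = F·x = [332674091/60691704, 9557557/20230568, -28497367/30345852]
step 2: P̄ = F·P·Fᵀ + Q = [7856155475/121383408 104017453/40461136 -451917139/60691704; 104017453/40461136 1022483545/40461136 250296019/20230568; -451917139/60691704 250296019/20230568 291040847/30345852]
step 2: y = z − H·x̄ = [51283065/5057642, 98803570/7586463]
step 2: S = H·P̄·Hᵀ + R = [559427975/2528821 501628778/2528821; 501628778/2528821 1826013437/7586463]
step 2: K = P̄·Hᵀ·S⁻¹ = [-64765559257/421743898252 -80194299629/210871949126; 256294363963/421743898252 -120954741129/210871949126; 58746013921/210871949126 -21885107084/105435974563]
step 2: x' = x̄ + K·y = [-433815109027/421743898252, -352550875087/421743898252, -172407586371/210871949126]
step 2: P' = (I − K·H)·P̄ = [1286062999873/843487796504 -774039721355/843487796504 -965285801357/421743898252; -774039721355/843487796504 2254266378313/843487796504 1257858685871/421743898252; -965285801357/421743898252 1257858685871/421743898252 1052826229693/210871949126]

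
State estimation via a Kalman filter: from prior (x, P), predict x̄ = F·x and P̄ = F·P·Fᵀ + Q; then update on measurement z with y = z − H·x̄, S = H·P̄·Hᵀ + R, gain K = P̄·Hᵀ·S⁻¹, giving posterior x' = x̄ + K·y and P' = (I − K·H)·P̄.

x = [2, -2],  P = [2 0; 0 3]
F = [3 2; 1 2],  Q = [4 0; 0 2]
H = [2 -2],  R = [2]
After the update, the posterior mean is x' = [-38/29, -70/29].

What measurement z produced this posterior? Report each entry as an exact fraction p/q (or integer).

z = [2]

x̄ = F·x = [2, -2]
P̄ = F·P·Fᵀ + Q = [34 18; 18 16]
S = H·P̄·Hᵀ + R = [58]
K = P̄·Hᵀ·S⁻¹ = [16/29; 2/29]
x' − x̄ = [-96/29, -12/29] = K·y
y = (KᵀK)⁻¹·Kᵀ·(x' − x̄) = [-6]
z = y + H·x̄ = [-6] + [8] = [2]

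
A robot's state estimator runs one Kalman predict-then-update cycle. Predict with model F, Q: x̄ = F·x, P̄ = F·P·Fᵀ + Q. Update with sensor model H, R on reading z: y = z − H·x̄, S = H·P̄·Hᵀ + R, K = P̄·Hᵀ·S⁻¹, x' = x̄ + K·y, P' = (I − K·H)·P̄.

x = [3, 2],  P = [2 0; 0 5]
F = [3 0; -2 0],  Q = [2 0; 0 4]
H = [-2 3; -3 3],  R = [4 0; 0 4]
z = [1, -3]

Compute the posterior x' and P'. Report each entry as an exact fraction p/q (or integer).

x' = [395/264, 71/88]
P' = [113/66 29/22; 29/22 27/22]

x̄ = F·x = [9, -6]
P̄ = F·P·Fᵀ + Q = [20 -12; -12 12]
y = z − H·x̄ = [37, 42]
S = H·P̄·Hᵀ + R = [336 408; 408 508]
K = P̄·Hᵀ·S⁻¹ = [35/264 -13/44; 23/88 -3/44]
x' = x̄ + K·y = [395/264, 71/88]
P' = (I − K·H)·P̄ = [113/66 29/22; 29/22 27/22]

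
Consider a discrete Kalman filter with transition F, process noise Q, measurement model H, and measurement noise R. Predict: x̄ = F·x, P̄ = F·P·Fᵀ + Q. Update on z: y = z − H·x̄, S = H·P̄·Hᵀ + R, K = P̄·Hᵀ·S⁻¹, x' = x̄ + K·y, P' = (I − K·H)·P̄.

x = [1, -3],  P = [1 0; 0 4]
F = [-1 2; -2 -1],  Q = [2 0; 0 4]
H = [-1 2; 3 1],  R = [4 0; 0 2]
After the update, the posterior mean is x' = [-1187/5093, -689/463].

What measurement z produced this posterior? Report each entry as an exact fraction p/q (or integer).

z = [-3, -2]

x̄ = F·x = [-7, 1]
P̄ = F·P·Fᵀ + Q = [19 -6; -6 12]
S = H·P̄·Hᵀ + R = [95 -63; -63 149]
K = P̄·Hᵀ·S⁻¹ = [-703/5093 1446/5093; 186/463 60/463]
x' − x̄ = [34464/5093, -1152/463] = K·y
y = (KᵀK)⁻¹·Kᵀ·(x' − x̄) = [-12, 18]
z = y + H·x̄ = [-12, 18] + [9, -20] = [-3, -2]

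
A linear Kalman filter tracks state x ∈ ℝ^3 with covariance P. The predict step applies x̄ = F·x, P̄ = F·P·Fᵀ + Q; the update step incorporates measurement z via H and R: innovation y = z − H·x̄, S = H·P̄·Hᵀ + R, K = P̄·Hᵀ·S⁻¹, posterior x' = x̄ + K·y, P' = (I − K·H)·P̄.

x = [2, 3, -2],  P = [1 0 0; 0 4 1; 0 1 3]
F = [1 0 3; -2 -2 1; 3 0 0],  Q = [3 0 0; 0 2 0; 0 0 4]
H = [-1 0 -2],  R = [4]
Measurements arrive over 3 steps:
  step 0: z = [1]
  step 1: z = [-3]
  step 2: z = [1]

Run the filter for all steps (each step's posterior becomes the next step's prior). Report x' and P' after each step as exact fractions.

step 0: x' = [-81/11, -11, 37/11], P' = [1700/99 46/9 -776/99; 46/9 178/9 -25/9; -776/99 -25/9 446/99]
step 1: x' = [48183/56999, 1010541/56999, 52605/56999], P' = [721324/56999 715192/56999 -365488/56999; 715192/56999 5242312/56999 -414940/56999; -365488/56999 -414940/56999 241760/56999]
step 2: x' = [98186729/23481197, -683430169/23481197, -59729773/23481197], P' = [327360548/23481197 477078128/23481197 -166431488/23481197; 477078128/23481197 8389049914/23481197 -273062648/23481197; -166431488/23481197 -273062648/23481197 107844552/23481197]

step 0: x̄ = F·x = [-4, -12, 6]
step 0: P̄ = F·P·Fᵀ + Q = [31 1 3; 1 21 -6; 3 -6 13]
step 0: y = z − H·x̄ = [9]
step 0: S = H·P̄·Hᵀ + R = [99]
step 0: K = P̄·Hᵀ·S⁻¹ = [-37/99; 1/9; -29/99]
step 0: x' = x̄ + K·y = [-81/11, -11, 37/11]
step 0: P' = (I − K·H)·P̄ = [1700/99 46/9 -776/99; 46/9 178/9 -25/9; -776/99 -25/9 446/99]
step 1: x̄ = F·x = [30/11, 441/11, -243/11]
step 1: P̄ = F·P·Fᵀ + Q = [1355/99 2456/99 -628/33; 2456/99 23528/99 -5188/33; -628/33 -5188/33 1744/11]
step 1: y = z − H·x̄ = [-489/11]
step 1: S = H·P̄·Hᵀ + R = [56999/99]
step 1: K = P̄·Hᵀ·S⁻¹ = [2413/56999; 28672/56999; -29508/56999]
step 1: x' = x̄ + K·y = [48183/56999, 1010541/56999, 52605/56999]
step 1: P' = (I − K·H)·P̄ = [721324/56999 715192/56999 -365488/56999; 715192/56999 5242312/56999 -414940/56999; -365488/56999 -414940/56999 241760/56999]
step 2: x̄ = F·x = [205998/56999, -2064843/56999, 144549/56999]
step 2: P̄ = F·P·Fᵀ + Q = [875233/56999 2169328/56999 -1125420/56999; 2169328/56999 33053550/56999 -9715560/56999; -1125420/56999 -9715560/56999 6719912/56999]
step 2: y = z − H·x̄ = [552095/56999]
step 2: S = H·P̄·Hᵀ + R = [23481197/56999]
step 2: K = P̄·Hᵀ·S⁻¹ = [1375607/23481197; 17261792/23481197; -12314404/23481197]
step 2: x' = x̄ + K·y = [98186729/23481197, -683430169/23481197, -59729773/23481197]
step 2: P' = (I − K·H)·P̄ = [327360548/23481197 477078128/23481197 -166431488/23481197; 477078128/23481197 8389049914/23481197 -273062648/23481197; -166431488/23481197 -273062648/23481197 107844552/23481197]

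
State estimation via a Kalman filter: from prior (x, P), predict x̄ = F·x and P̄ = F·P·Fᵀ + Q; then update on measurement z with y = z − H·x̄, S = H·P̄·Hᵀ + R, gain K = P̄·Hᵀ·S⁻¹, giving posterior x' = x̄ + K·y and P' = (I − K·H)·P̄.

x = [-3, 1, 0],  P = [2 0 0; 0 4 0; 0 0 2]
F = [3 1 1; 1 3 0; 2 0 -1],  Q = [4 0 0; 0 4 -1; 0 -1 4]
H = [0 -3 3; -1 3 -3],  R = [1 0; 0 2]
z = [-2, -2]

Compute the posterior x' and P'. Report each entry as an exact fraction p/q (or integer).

x̄ = F·x = [-8, 0, -6]
P̄ = F·P·Fᵀ + Q = [28 18 10; 18 42 3; 10 3 14]
y = z − H·x̄ = [16, -28]
S = H·P̄·Hᵀ + R = [451 -426; -426 432]
K = P̄·Hᵀ·S⁻¹ = [-1006/1113 -3007/3339; -465/742 -577/1484; -677/2226 -5335/13356]
x' = x̄ + K·y = [9196/3339, 319/371, 1063/3339]
P' = (I − K·H)·P̄ = [9032/3339 521/371 3683/3339; 521/371 10641/1484 10331/1484; 3683/3339 10331/1484 91625/13356]

x' = [9196/3339, 319/371, 1063/3339]
P' = [9032/3339 521/371 3683/3339; 521/371 10641/1484 10331/1484; 3683/3339 10331/1484 91625/13356]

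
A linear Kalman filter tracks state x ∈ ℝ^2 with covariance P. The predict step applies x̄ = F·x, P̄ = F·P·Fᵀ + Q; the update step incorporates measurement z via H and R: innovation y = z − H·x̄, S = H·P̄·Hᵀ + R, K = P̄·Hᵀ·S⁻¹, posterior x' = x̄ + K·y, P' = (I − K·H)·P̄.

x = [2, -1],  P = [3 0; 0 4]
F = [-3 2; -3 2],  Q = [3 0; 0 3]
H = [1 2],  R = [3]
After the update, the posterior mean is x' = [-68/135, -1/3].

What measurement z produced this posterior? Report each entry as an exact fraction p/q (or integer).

z = [-1]

x̄ = F·x = [-8, -8]
P̄ = F·P·Fᵀ + Q = [46 43; 43 46]
S = H·P̄·Hᵀ + R = [405]
K = P̄·Hᵀ·S⁻¹ = [44/135; 1/3]
x' − x̄ = [1012/135, 23/3] = K·y
y = (KᵀK)⁻¹·Kᵀ·(x' − x̄) = [23]
z = y + H·x̄ = [23] + [-24] = [-1]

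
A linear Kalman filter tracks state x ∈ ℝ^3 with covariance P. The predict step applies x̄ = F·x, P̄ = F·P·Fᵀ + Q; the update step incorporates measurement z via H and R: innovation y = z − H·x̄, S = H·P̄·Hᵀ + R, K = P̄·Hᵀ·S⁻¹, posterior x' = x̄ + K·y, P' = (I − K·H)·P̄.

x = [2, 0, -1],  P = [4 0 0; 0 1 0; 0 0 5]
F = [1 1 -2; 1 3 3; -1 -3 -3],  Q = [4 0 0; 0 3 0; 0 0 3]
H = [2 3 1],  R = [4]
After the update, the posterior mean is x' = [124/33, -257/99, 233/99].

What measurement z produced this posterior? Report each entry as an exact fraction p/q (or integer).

x̄ = F·x = [4, -1, 1]
P̄ = F·P·Fᵀ + Q = [29 -23 23; -23 61 -58; 23 -58 61]
S = H·P̄·Hᵀ + R = [198]
K = P̄·Hᵀ·S⁻¹ = [2/33; 79/198; -67/198]
x' − x̄ = [-8/33, -158/99, 134/99] = K·y
y = (KᵀK)⁻¹·Kᵀ·(x' − x̄) = [-4]
z = y + H·x̄ = [-4] + [6] = [2]

z = [2]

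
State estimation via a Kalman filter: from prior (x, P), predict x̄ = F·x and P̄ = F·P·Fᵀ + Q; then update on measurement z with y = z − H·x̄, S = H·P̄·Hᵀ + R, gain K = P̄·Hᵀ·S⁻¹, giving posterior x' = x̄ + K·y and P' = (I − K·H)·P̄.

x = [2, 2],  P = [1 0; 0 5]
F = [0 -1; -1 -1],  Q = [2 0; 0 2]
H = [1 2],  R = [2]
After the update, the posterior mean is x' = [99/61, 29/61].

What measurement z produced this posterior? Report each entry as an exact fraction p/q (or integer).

x̄ = F·x = [-2, -4]
P̄ = F·P·Fᵀ + Q = [7 5; 5 8]
S = H·P̄·Hᵀ + R = [61]
K = P̄·Hᵀ·S⁻¹ = [17/61; 21/61]
x' − x̄ = [221/61, 273/61] = K·y
y = (KᵀK)⁻¹·Kᵀ·(x' − x̄) = [13]
z = y + H·x̄ = [13] + [-10] = [3]

z = [3]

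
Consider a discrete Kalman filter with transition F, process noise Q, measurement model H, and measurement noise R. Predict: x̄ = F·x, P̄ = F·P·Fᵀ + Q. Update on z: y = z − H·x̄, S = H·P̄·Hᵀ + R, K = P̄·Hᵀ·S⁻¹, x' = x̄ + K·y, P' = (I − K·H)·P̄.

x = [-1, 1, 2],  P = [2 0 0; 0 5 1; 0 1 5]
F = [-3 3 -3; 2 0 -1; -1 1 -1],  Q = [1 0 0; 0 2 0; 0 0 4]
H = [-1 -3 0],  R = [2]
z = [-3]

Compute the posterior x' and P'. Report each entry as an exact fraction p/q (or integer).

x' = [455/76, -79/76, 75/38]
P' = [12467/228 -1365/76 685/38; -1365/76 465/76 -225/38; 685/38 -225/38 191/19]

x̄ = F·x = [0, -4, 0]
P̄ = F·P·Fᵀ + Q = [91 0 30; 0 15 0; 30 0 14]
y = z − H·x̄ = [-15]
S = H·P̄·Hᵀ + R = [228]
K = P̄·Hᵀ·S⁻¹ = [-91/228; -15/76; -5/38]
x' = x̄ + K·y = [455/76, -79/76, 75/38]
P' = (I − K·H)·P̄ = [12467/228 -1365/76 685/38; -1365/76 465/76 -225/38; 685/38 -225/38 191/19]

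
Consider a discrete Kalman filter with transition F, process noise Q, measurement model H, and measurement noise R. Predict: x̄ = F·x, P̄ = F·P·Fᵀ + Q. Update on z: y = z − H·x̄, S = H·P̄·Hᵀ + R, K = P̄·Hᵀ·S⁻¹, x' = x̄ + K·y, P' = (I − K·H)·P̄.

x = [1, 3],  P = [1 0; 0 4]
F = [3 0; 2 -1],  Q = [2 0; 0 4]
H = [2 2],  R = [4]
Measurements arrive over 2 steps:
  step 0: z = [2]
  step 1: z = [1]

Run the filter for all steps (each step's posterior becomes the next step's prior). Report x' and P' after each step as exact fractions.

step 0: x̄ = F·x = [3, -1]
step 0: P̄ = F·P·Fᵀ + Q = [11 6; 6 12]
step 0: y = z − H·x̄ = [-2]
step 0: S = H·P̄·Hᵀ + R = [144]
step 0: K = P̄·Hᵀ·S⁻¹ = [17/72; 1/4]
step 0: x' = x̄ + K·y = [91/36, -3/2]
step 0: P' = (I − K·H)·P̄ = [107/36 -5/2; -5/2 3]
step 1: x̄ = F·x = [91/12, 59/9]
step 1: P̄ = F·P·Fᵀ + Q = [115/4 76/3; 76/3 260/9]
step 1: y = z − H·x̄ = [-491/18]
step 1: S = H·P̄·Hᵀ + R = [3935/9]
step 1: K = P̄·Hᵀ·S⁻¹ = [1947/7870; 976/3935]
step 1: x' = x̄ + K·y = [6571/7870, -827/3935]
step 1: P' = (I − K·H)·P̄ = [7831/3935 -5884/3935; -5884/3935 7836/3935]

step 0: x' = [91/36, -3/2], P' = [107/36 -5/2; -5/2 3]
step 1: x' = [6571/7870, -827/3935], P' = [7831/3935 -5884/3935; -5884/3935 7836/3935]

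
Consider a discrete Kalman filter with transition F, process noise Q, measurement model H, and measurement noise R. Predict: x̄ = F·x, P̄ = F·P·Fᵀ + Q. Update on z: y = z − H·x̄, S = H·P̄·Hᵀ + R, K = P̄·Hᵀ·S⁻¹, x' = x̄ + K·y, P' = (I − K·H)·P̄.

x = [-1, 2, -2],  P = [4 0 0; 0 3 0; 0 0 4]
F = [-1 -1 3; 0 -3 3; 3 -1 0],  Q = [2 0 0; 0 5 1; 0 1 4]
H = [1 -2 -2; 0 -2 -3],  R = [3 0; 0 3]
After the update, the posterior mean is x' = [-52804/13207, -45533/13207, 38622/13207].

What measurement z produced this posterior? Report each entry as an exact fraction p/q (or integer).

z = [-3, -2]

x̄ = F·x = [-7, -12, -5]
P̄ = F·P·Fᵀ + Q = [45 45 -9; 45 68 10; -9 10 43]
S = H·P̄·Hᵀ + R = [428 567; 567 782]
K = P̄·Hᵀ·S⁻¹ = [14607/13207 -11655/13207; 7320/13207 -8111/13207; -5447/13207 1433/13207]
x' − x̄ = [39645/13207, 112951/13207, 104657/13207] = K·y
y = (KᵀK)⁻¹·Kᵀ·(x' − x̄) = [-30, -41]
z = y + H·x̄ = [-30, -41] + [27, 39] = [-3, -2]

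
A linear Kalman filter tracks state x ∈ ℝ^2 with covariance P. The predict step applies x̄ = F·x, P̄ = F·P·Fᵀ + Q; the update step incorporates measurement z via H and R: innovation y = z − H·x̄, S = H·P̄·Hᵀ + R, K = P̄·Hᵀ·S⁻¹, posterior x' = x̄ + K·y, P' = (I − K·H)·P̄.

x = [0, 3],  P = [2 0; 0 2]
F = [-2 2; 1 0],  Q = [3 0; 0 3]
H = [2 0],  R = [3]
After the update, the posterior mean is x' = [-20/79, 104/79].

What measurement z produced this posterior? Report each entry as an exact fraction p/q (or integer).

x̄ = F·x = [6, 0]
P̄ = F·P·Fᵀ + Q = [19 -4; -4 5]
S = H·P̄·Hᵀ + R = [79]
K = P̄·Hᵀ·S⁻¹ = [38/79; -8/79]
x' − x̄ = [-494/79, 104/79] = K·y
y = (KᵀK)⁻¹·Kᵀ·(x' − x̄) = [-13]
z = y + H·x̄ = [-13] + [12] = [-1]

z = [-1]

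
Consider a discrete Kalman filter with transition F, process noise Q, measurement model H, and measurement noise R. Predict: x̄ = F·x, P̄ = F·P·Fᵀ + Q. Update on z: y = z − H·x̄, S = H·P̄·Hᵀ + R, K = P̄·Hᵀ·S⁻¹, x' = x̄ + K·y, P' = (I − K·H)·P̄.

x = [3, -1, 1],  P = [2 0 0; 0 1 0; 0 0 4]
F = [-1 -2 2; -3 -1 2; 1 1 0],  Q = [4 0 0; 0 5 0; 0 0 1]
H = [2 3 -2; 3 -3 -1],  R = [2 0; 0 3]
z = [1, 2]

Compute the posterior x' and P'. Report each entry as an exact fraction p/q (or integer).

x̄ = F·x = [1, -6, 2]
P̄ = F·P·Fᵀ + Q = [26 24 -4; 24 40 -7; -4 -7 4]
y = z − H·x̄ = [21, -17]
S = H·P̄·Hᵀ + R = [886 -113; -113 151]
K = P̄·Hᵀ·S⁻¹ = [21062/121017 23776/121017; 22849/121017 -15760/121017; -1674/40339 83/40339]
x' = x̄ + K·y = [159127/121017, 21647/121017, 44113/40339]
P' = (I − K·H)·P̄ = [128498/121017 45940/121017 58782/40339; 45940/121017 36002/121017 25698/40339; 58782/40339 25698/40339 99003/40339]

x' = [159127/121017, 21647/121017, 44113/40339]
P' = [128498/121017 45940/121017 58782/40339; 45940/121017 36002/121017 25698/40339; 58782/40339 25698/40339 99003/40339]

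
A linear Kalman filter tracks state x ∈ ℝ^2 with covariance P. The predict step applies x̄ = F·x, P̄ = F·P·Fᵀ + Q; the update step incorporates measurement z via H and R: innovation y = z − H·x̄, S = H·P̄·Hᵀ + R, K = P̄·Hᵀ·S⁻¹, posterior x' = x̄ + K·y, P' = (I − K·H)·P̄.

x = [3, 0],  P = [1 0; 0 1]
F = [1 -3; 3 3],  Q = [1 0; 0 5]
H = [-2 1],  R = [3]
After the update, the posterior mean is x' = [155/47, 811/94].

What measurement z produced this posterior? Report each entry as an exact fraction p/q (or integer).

x̄ = F·x = [3, 9]
P̄ = F·P·Fᵀ + Q = [11 -6; -6 23]
S = H·P̄·Hᵀ + R = [94]
K = P̄·Hᵀ·S⁻¹ = [-14/47; 35/94]
x' − x̄ = [14/47, -35/94] = K·y
y = (KᵀK)⁻¹·Kᵀ·(x' − x̄) = [-1]
z = y + H·x̄ = [-1] + [3] = [2]

z = [2]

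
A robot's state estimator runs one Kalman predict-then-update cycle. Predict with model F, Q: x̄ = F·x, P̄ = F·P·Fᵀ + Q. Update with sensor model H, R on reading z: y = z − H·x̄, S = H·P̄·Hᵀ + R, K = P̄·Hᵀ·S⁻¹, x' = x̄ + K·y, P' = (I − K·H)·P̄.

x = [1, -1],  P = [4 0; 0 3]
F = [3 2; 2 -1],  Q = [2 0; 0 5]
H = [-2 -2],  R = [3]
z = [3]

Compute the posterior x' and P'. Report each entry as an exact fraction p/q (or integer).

x̄ = F·x = [1, 3]
P̄ = F·P·Fᵀ + Q = [50 18; 18 24]
y = z − H·x̄ = [11]
S = H·P̄·Hᵀ + R = [443]
K = P̄·Hᵀ·S⁻¹ = [-136/443; -84/443]
x' = x̄ + K·y = [-1053/443, 405/443]
P' = (I − K·H)·P̄ = [3654/443 -3450/443; -3450/443 3576/443]

x' = [-1053/443, 405/443]
P' = [3654/443 -3450/443; -3450/443 3576/443]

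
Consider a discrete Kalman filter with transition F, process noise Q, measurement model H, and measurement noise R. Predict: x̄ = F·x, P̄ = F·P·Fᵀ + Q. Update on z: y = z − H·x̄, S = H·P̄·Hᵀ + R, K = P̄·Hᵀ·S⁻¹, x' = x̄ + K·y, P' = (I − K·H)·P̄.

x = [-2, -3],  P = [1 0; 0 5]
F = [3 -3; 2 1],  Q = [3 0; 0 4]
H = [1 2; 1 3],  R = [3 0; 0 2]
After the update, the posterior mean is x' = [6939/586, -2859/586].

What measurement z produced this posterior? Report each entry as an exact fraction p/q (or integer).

x̄ = F·x = [3, -7]
P̄ = F·P·Fᵀ + Q = [57 -9; -9 13]
S = H·P̄·Hᵀ + R = [76 90; 90 122]
K = P̄·Hᵀ·S⁻¹ = [1029/586 -615/586; -313/586 375/586]
x' − x̄ = [5181/586, 1243/586] = K·y
y = (KᵀK)⁻¹·Kᵀ·(x' − x̄) = [14, 15]
z = y + H·x̄ = [14, 15] + [-11, -18] = [3, -3]

z = [3, -3]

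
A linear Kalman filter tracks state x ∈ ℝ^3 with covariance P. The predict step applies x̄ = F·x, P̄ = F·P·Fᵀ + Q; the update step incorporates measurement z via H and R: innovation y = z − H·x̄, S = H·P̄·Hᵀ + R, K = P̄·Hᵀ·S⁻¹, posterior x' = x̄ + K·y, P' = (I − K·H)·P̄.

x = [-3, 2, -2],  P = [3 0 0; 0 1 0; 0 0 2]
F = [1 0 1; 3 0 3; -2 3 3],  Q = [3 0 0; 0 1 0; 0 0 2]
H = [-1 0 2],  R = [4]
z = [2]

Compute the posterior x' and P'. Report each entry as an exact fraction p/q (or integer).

x̄ = F·x = [-5, -15, 6]
P̄ = F·P·Fᵀ + Q = [8 15 0; 15 46 0; 0 0 41]
y = z − H·x̄ = [-15]
S = H·P̄·Hᵀ + R = [176]
K = P̄·Hᵀ·S⁻¹ = [-1/22; -15/176; 41/88]
x' = x̄ + K·y = [-95/22, -2415/176, -87/88]
P' = (I − K·H)·P̄ = [84/11 315/22 41/11; 315/22 7871/176 615/88; 41/11 615/88 123/44]

x' = [-95/22, -2415/176, -87/88]
P' = [84/11 315/22 41/11; 315/22 7871/176 615/88; 41/11 615/88 123/44]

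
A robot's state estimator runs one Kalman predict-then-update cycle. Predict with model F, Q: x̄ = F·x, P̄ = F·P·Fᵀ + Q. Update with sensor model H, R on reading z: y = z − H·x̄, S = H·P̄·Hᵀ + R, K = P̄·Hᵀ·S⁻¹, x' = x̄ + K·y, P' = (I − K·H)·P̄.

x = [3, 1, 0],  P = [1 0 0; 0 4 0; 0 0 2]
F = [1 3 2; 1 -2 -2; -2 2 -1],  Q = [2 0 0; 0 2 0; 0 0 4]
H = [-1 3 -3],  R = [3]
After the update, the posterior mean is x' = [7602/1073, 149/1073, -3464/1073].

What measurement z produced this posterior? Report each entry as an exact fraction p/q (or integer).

x̄ = F·x = [6, 1, -4]
P̄ = F·P·Fᵀ + Q = [47 -31 18; -31 27 -14; 18 -14 26]
S = H·P̄·Hᵀ + R = [1073]
K = P̄·Hᵀ·S⁻¹ = [-194/1073; 154/1073; -138/1073]
x' − x̄ = [1164/1073, -924/1073, 828/1073] = K·y
y = (KᵀK)⁻¹·Kᵀ·(x' − x̄) = [-6]
z = y + H·x̄ = [-6] + [9] = [3]

z = [3]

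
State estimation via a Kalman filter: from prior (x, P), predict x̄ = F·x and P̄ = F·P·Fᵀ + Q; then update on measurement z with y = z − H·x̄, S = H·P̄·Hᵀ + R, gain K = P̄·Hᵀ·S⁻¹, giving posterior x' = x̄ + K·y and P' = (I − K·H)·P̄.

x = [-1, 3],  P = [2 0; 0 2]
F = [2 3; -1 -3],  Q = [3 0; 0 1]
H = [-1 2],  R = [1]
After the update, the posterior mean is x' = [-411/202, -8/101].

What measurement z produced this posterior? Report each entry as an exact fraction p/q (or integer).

x̄ = F·x = [7, -8]
P̄ = F·P·Fᵀ + Q = [29 -22; -22 21]
S = H·P̄·Hᵀ + R = [202]
K = P̄·Hᵀ·S⁻¹ = [-73/202; 32/101]
x' − x̄ = [-1825/202, 800/101] = K·y
y = (KᵀK)⁻¹·Kᵀ·(x' − x̄) = [25]
z = y + H·x̄ = [25] + [-23] = [2]

z = [2]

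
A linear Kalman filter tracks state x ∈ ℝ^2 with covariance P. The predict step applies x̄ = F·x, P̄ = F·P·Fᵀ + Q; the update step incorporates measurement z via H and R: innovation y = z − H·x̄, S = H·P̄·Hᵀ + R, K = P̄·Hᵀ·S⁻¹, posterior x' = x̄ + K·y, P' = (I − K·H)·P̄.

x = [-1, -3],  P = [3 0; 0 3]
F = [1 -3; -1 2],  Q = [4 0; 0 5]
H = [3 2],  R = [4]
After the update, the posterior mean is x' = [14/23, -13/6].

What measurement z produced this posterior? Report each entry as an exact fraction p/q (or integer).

z = [-3]

x̄ = F·x = [8, -5]
P̄ = F·P·Fᵀ + Q = [34 -21; -21 20]
S = H·P̄·Hᵀ + R = [138]
K = P̄·Hᵀ·S⁻¹ = [10/23; -1/6]
x' − x̄ = [-170/23, 17/6] = K·y
y = (KᵀK)⁻¹·Kᵀ·(x' − x̄) = [-17]
z = y + H·x̄ = [-17] + [14] = [-3]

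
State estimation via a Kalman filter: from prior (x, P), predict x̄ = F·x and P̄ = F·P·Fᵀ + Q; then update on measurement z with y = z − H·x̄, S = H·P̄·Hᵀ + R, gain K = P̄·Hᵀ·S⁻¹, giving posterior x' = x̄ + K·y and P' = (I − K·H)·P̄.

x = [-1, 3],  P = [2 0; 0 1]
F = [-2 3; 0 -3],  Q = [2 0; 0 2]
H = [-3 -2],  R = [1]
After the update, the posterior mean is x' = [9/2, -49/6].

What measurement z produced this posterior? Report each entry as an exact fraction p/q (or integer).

x̄ = F·x = [11, -9]
P̄ = F·P·Fᵀ + Q = [19 -9; -9 11]
S = H·P̄·Hᵀ + R = [108]
K = P̄·Hᵀ·S⁻¹ = [-13/36; 5/108]
x' − x̄ = [-13/2, 5/6] = K·y
y = (KᵀK)⁻¹·Kᵀ·(x' − x̄) = [18]
z = y + H·x̄ = [18] + [-15] = [3]

z = [3]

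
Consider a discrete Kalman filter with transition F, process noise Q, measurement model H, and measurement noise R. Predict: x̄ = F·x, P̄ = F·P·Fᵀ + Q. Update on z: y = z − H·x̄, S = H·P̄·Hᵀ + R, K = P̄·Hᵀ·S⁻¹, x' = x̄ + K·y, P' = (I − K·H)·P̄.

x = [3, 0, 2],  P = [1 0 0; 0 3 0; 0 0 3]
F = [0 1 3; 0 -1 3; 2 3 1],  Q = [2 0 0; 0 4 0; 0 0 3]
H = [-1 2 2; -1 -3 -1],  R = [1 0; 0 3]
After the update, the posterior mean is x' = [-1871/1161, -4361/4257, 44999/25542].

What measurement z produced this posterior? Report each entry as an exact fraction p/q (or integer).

z = [3, 3]

x̄ = F·x = [6, 6, 8]
P̄ = F·P·Fᵀ + Q = [32 24 18; 24 34 0; 18 0 37]
S = H·P̄·Hᵀ + R = [149 -240; -240 558]
K = P̄·Hᵀ·S⁻¹ = [-4/387 -259/1161; -316/1419 -1369/4257; 3008/4257 5245/25542]
x' − x̄ = [-8837/1161, -29903/4257, -159337/25542] = K·y
y = (KᵀK)⁻¹·Kᵀ·(x' − x̄) = [-19, 35]
z = y + H·x̄ = [-19, 35] + [22, -32] = [3, 3]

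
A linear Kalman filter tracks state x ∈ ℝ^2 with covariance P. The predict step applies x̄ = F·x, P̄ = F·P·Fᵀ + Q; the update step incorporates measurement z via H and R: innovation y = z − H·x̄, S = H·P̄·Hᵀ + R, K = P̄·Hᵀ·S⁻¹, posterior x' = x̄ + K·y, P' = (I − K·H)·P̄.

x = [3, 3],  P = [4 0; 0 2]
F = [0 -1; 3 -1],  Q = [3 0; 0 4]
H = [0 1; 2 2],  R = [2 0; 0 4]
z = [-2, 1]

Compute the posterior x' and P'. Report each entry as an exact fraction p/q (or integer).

x̄ = F·x = [-3, 6]
P̄ = F·P·Fᵀ + Q = [5 2; 2 42]
y = z − H·x̄ = [-8, -5]
S = H·P̄·Hᵀ + R = [44 88; 88 208]
K = P̄·Hᵀ·S⁻¹ = [-51/88 5/16; 31/44 1/8]
x' = x̄ + K·y = [13/176, -23/88]
P' = (I − K·H)·P̄ = [157/88 -51/44; -51/44 31/22]

x' = [13/176, -23/88]
P' = [157/88 -51/44; -51/44 31/22]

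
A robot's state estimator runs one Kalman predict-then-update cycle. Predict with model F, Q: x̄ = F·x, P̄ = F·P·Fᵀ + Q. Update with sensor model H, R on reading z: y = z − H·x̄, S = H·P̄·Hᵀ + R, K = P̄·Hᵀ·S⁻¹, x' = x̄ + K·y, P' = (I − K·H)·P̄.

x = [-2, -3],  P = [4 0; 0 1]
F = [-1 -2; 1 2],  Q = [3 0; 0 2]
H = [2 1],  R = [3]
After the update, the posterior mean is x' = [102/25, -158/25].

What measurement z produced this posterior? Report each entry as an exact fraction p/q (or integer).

x̄ = F·x = [8, -8]
P̄ = F·P·Fᵀ + Q = [11 -8; -8 10]
S = H·P̄·Hᵀ + R = [25]
K = P̄·Hᵀ·S⁻¹ = [14/25; -6/25]
x' − x̄ = [-98/25, 42/25] = K·y
y = (KᵀK)⁻¹·Kᵀ·(x' − x̄) = [-7]
z = y + H·x̄ = [-7] + [8] = [1]

z = [1]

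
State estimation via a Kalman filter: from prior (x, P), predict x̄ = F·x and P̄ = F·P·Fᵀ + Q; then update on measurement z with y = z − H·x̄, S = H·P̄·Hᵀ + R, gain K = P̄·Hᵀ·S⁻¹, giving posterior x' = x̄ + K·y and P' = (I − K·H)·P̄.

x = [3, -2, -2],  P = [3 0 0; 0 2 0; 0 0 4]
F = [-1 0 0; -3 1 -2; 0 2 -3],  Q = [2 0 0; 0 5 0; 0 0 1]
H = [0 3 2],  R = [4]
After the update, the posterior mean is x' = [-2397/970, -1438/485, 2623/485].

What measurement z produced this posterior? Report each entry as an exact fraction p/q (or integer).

x̄ = F·x = [-3, -7, 2]
P̄ = F·P·Fᵀ + Q = [5 9 0; 9 50 28; 0 28 45]
S = H·P̄·Hᵀ + R = [970]
K = P̄·Hᵀ·S⁻¹ = [27/970; 103/485; 87/485]
x' − x̄ = [513/970, 1957/485, 1653/485] = K·y
y = (KᵀK)⁻¹·Kᵀ·(x' − x̄) = [19]
z = y + H·x̄ = [19] + [-17] = [2]

z = [2]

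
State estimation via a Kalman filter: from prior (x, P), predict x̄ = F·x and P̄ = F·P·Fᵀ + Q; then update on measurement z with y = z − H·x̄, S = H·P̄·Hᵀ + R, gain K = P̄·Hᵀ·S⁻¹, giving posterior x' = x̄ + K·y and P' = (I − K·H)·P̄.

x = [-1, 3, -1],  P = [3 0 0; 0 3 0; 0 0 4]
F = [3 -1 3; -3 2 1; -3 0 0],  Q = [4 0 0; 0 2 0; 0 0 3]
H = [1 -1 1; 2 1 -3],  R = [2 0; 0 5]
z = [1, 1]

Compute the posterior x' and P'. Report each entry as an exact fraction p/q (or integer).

x' = [24827/28997, 22936/28997, 13206/28997]
P' = [134302/28997 287439/28997 175521/28997; 287439/28997 760347/28997 445140/28997; 175521/28997 445140/28997 274749/28997]

x̄ = F·x = [-9, 8, 3]
P̄ = F·P·Fᵀ + Q = [70 -21 -27; -21 45 27; -27 27 30]
y = z − H·x̄ = [15, 20]
S = H·P̄·Hᵀ + R = [81 161; 161 678]
K = P̄·Hᵀ·S⁻¹ = [11192/28997 5896/28997; -13884/28997 -39/28997; 2565/28997 -5613/28997]
x' = x̄ + K·y = [24827/28997, 22936/28997, 13206/28997]
P' = (I − K·H)·P̄ = [134302/28997 287439/28997 175521/28997; 287439/28997 760347/28997 445140/28997; 175521/28997 445140/28997 274749/28997]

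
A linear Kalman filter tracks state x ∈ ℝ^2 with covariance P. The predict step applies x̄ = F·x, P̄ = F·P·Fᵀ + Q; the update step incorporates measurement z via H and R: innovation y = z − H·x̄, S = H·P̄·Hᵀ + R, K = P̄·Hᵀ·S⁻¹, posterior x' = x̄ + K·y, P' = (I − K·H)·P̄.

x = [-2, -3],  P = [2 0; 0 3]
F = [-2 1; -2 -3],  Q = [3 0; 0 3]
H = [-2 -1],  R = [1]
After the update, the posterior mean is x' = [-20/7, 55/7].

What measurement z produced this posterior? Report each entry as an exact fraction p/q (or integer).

z = [-2]

x̄ = F·x = [1, 13]
P̄ = F·P·Fᵀ + Q = [14 -1; -1 38]
S = H·P̄·Hᵀ + R = [91]
K = P̄·Hᵀ·S⁻¹ = [-27/91; -36/91]
x' − x̄ = [-27/7, -36/7] = K·y
y = (KᵀK)⁻¹·Kᵀ·(x' − x̄) = [13]
z = y + H·x̄ = [13] + [-15] = [-2]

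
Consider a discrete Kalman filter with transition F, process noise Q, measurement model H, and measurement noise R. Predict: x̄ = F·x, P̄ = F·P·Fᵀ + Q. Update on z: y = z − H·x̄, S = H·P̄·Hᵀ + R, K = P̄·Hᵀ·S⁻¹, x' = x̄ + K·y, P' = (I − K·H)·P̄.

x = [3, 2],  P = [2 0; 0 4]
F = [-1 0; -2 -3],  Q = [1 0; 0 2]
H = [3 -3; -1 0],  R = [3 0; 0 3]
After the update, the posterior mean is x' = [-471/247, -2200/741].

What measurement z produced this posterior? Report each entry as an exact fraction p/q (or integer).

x̄ = F·x = [-3, -12]
P̄ = F·P·Fᵀ + Q = [3 4; 4 46]
S = H·P̄·Hᵀ + R = [372 3; 3 6]
K = P̄·Hᵀ·S⁻¹ = [-1/247 -123/247; -248/741 -370/741]
x' − x̄ = [270/247, 6692/741] = K·y
y = (KᵀK)⁻¹·Kᵀ·(x' − x̄) = [-24, -2]
z = y + H·x̄ = [-24, -2] + [27, 3] = [3, 1]

z = [3, 1]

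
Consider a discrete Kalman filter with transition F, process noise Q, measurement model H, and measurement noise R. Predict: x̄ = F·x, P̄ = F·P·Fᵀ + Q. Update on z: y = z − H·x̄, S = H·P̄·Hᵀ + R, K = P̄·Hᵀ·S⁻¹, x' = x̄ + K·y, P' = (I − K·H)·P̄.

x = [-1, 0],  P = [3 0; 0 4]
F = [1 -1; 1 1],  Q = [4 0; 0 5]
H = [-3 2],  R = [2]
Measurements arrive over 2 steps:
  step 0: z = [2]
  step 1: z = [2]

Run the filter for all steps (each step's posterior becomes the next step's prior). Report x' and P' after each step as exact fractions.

step 0: x̄ = F·x = [-1, -1]
step 0: P̄ = F·P·Fᵀ + Q = [11 -1; -1 12]
step 0: y = z − H·x̄ = [1]
step 0: S = H·P̄·Hᵀ + R = [161]
step 0: K = P̄·Hᵀ·S⁻¹ = [-5/23; 27/161]
step 0: x' = x̄ + K·y = [-28/23, -134/161]
step 0: P' = (I − K·H)·P̄ = [78/23 112/23; 112/23 1203/161]
step 1: x̄ = F·x = [-62/161, -330/161]
step 1: P̄ = F·P·Fᵀ + Q = [825/161 -657/161; -657/161 4122/161]
step 1: y = z − H·x̄ = [796/161]
step 1: S = H·P̄·Hᵀ + R = [32119/161]
step 1: K = P̄·Hᵀ·S⁻¹ = [-3789/32119; 10215/32119]
step 1: x' = x̄ + K·y = [-31102/32119, -15330/32119]
step 1: P' = (I − K·H)·P̄ = [75414/32119 109332/32119; 109332/32119 174213/32119]

step 0: x' = [-28/23, -134/161], P' = [78/23 112/23; 112/23 1203/161]
step 1: x' = [-31102/32119, -15330/32119], P' = [75414/32119 109332/32119; 109332/32119 174213/32119]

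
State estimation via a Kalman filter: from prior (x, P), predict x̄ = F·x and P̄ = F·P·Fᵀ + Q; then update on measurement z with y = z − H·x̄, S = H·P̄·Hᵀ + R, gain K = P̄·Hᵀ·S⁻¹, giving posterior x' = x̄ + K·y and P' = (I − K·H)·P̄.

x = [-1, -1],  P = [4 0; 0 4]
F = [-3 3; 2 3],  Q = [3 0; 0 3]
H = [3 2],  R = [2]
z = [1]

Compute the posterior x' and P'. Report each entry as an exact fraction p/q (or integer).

x̄ = F·x = [0, -5]
P̄ = F·P·Fᵀ + Q = [75 12; 12 55]
y = z − H·x̄ = [11]
S = H·P̄·Hᵀ + R = [1041]
K = P̄·Hᵀ·S⁻¹ = [83/347; 146/1041]
x' = x̄ + K·y = [913/347, -3599/1041]
P' = (I − K·H)·P̄ = [5358/347 -7954/347; -7954/347 35939/1041]

x' = [913/347, -3599/1041]
P' = [5358/347 -7954/347; -7954/347 35939/1041]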